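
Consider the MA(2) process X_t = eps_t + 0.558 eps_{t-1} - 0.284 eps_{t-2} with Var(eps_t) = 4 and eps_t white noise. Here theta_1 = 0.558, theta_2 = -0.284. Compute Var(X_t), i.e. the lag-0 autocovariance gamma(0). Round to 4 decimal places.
\gamma(0) = 5.5681

For an MA(q) process X_t = eps_t + sum_i theta_i eps_{t-i} with
Var(eps_t) = sigma^2, the variance is
  gamma(0) = sigma^2 * (1 + sum_i theta_i^2).
  sum_i theta_i^2 = (0.558)^2 + (-0.284)^2 = 0.311364 + 0.080656 = 0.39202.
  gamma(0) = 4 * (1 + 0.39202) = 4 * 1.39202 = 5.56808, which rounds to 5.5681.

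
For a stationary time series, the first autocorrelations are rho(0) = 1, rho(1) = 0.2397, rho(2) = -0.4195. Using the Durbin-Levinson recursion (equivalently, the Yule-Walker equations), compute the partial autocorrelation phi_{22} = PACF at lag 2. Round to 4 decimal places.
\phi_{22} = -0.5060

The PACF at lag k is phi_{kk}, the last component of the solution
to the Yule-Walker system G_k phi = r_k where
  (G_k)_{ij} = rho(|i - j|), (r_k)_i = rho(i), i,j = 1..k.
Equivalently, Durbin-Levinson gives phi_{kk} iteratively:
  phi_{11} = rho(1)
  phi_{kk} = [rho(k) - sum_{j=1..k-1} phi_{k-1,j} rho(k-j)]
            / [1 - sum_{j=1..k-1} phi_{k-1,j} rho(j)],
  phi_{k,j} = phi_{k-1,j} - phi_{kk} phi_{k-1,k-j},  j = 1..k-1.
Step k = 1:
  phi_11 = rho(1) = 0.2397.
Step k = 2:
  phi_22 = [rho(2) - phi_11 rho(1)] / [1 - phi_11 rho(1)] = [-0.4195 - (0.2397)(0.2397)] / [1 - (0.2397)(0.2397)]
         = -0.47695609 / 0.94254391 = -0.506.
Therefore phi_{22} = -0.5060.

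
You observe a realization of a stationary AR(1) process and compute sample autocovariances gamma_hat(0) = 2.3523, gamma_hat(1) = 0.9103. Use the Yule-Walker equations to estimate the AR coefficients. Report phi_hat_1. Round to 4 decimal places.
\hat\phi_{1} = 0.3870

The Yule-Walker equations for an AR(p) process read, in matrix form,
  Gamma_p phi = r_p,   with   (Gamma_p)_{ij} = gamma(|i - j|),
                       (r_p)_i = gamma(i),   i,j = 1..p.
Substitute the sample gammas (Toeplitz matrix and right-hand side of size 1):
  Gamma_p = [[2.3523]]
  r_p     = [0.9103]
With p = 1 this is the single equation gamma(0) phi_1 = gamma(1):
  phi_hat_1 = gamma(1) / gamma(0) = 0.9103 / 2.3523 = 0.3870.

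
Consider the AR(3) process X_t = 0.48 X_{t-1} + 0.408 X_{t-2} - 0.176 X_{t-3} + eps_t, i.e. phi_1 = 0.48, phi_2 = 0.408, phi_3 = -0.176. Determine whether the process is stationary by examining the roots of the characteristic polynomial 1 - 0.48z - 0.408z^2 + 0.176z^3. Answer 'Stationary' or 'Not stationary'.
\text{Stationary}

The AR(p) characteristic polynomial is P(z) = 1 - 0.48z - 0.408z^2 + 0.176z^3.
Stationarity requires all roots to lie outside the unit circle, i.e. |z| > 1 for every root.
Degree 3: look for a simple real root z0 first, then factor out (1 - z/z0) and solve the remaining quadratic.
Testing z0 = 2.5: P(2.5) = 1 + (-0.48)(2.5) + (-0.408)(2.5)^2 + (0.176)(2.5)^3
  = 1 + (-1.2) + (-2.55) + (2.75) = 0.  So z_0 = 2.5 is a root, |z_0| = 2.5.
Divide out the factor (1 - 0.4 z) = (1 - z/z0) (since 1/z0 = 0.4):
  P(z) = (1 - 0.4 z)(1 + (-0.08) z + (-0.44) z^2)
  [check: z-coef -0.08 - (0.4) = -0.48; z^2-coef -0.44 - (0.4)(-0.08) = -0.408; z^3-coef -(0.4)(-0.44) = 0.176.]
Remaining roots from the quadratic factor 1 + (-0.08) z + (-0.44) z^2:
  Set 1 + (-0.08) z + (-0.44) z^2 = 0, i.e. a z^2 + b z + c = 0 with a = -0.44, b = -0.08, c = 1.
  Discriminant D = b^2 - 4ac = (-0.08)^2 - 4*(-0.44)*1 = 0.0064 - (-1.76) = 1.7664.
  D >= 0, so the roots are real: z = (-b +/- sqrt(D)) / (2a) = (0.08 +/- 1.32906) / (-0.88).
    z_1 = (0.08 + 1.32906) / (-0.88) = -1.6012,   |z_1| = 1.6012.
    z_2 = (0.08 - 1.32906) / (-0.88) = 1.4194,   |z_2| = 1.4194.
Moduli of all roots: 2.5000, 1.6012, 1.4194.
All moduli strictly greater than 1? Yes.
Verdict: Stationary.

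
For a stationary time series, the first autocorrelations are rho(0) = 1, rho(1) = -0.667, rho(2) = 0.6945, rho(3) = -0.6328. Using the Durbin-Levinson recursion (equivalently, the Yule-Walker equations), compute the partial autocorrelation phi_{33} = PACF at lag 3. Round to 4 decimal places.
\phi_{33} = -0.1760

The PACF at lag k is phi_{kk}, the last component of the solution
to the Yule-Walker system G_k phi = r_k where
  (G_k)_{ij} = rho(|i - j|), (r_k)_i = rho(i), i,j = 1..k.
Equivalently, Durbin-Levinson gives phi_{kk} iteratively:
  phi_{11} = rho(1)
  phi_{kk} = [rho(k) - sum_{j=1..k-1} phi_{k-1,j} rho(k-j)]
            / [1 - sum_{j=1..k-1} phi_{k-1,j} rho(j)],
  phi_{k,j} = phi_{k-1,j} - phi_{kk} phi_{k-1,k-j},  j = 1..k-1.
Step k = 1:
  phi_11 = rho(1) = -0.667.
Step k = 2:
  phi_22 = [rho(2) - phi_11 rho(1)] / [1 - phi_11 rho(1)] = [0.6945 - (-0.667)(-0.667)] / [1 - (-0.667)(-0.667)]
         = 0.249611 / 0.555111 = 0.44966.
  Update: phi_21 = phi_11 - phi_22 phi_11 = -0.667 - (0.44966)(-0.667) = -0.367077.
Step k = 3:
  phi_33 = [rho(3) - phi_21 rho(2) - phi_22 rho(1)] / [1 - phi_21 rho(1) - phi_22 rho(2)]
    numerator   = -0.6328 - (-0.367077)(0.6945) - (0.44966)(-0.667) = -0.07794203
    denominator = 1 - (-0.367077)(-0.667) - (0.44966)(0.6945) = 0.44287101
  phi_33 = -0.07794203 / 0.44287101 = -0.176.
Therefore phi_{33} = -0.1760.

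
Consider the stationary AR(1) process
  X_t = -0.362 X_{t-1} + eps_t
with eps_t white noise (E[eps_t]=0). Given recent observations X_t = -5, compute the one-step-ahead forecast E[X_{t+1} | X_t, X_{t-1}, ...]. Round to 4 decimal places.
E[X_{t+1} \mid \mathcal F_t] = 1.8100

For an AR(p) model X_t = c + sum_i phi_i X_{t-i} + eps_t, the
one-step-ahead conditional mean is
  E[X_{t+1} | X_t, ...] = c + sum_i phi_i X_{t+1-i}.
Substitute known values:
  E[X_{t+1} | ...] = (-0.362) * (-5)
                   = 1.8100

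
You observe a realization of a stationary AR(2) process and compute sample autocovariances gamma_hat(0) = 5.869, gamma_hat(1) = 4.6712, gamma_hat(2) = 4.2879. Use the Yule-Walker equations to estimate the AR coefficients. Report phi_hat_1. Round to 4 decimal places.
\hat\phi_{1} = 0.5850

The Yule-Walker equations for an AR(p) process read, in matrix form,
  Gamma_p phi = r_p,   with   (Gamma_p)_{ij} = gamma(|i - j|),
                       (r_p)_i = gamma(i),   i,j = 1..p.
Substitute the sample gammas (Toeplitz matrix and right-hand side of size 2):
  Gamma_p = [[5.869, 4.6712], [4.6712, 5.869]]
  r_p     = [4.6712, 4.2879]
Written out:
  5.869 phi_1 + 4.6712 phi_2 = 4.6712
  4.6712 phi_1 + 5.869 phi_2 = 4.2879
Solve by Cramer's rule:
  det = gamma(0)^2 - gamma(1)^2 = (5.869)^2 - (4.6712)^2 = 34.445161 - 21.82010944 = 12.62505156
  phi_hat_1 = [gamma(1) gamma(0) - gamma(1) gamma(2)] / det = [(4.6712)(5.869) - (4.6712)(4.2879)] / 12.62505156 = 7.38563432 / 12.62505156 = 0.585
  phi_hat_2 = [gamma(0) gamma(2) - gamma(1)^2] / det = [(5.869)(4.2879) - (4.6712)^2] / 12.62505156 = 3.34557566 / 12.62505156 = 0.265
So phi_hat = [0.5850, 0.2650].
Therefore phi_hat_1 = 0.5850.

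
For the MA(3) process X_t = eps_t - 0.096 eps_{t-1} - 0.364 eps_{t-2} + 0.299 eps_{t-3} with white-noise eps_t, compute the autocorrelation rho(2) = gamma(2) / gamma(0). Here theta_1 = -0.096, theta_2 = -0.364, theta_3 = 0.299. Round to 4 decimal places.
\rho(2) = -0.3190

For an MA(q) process with theta_0 = 1, the autocovariance is
  gamma(k) = sigma^2 * sum_{i=0..q-k} theta_i * theta_{i+k},
and rho(k) = gamma(k) / gamma(0). Sigma^2 cancels.
  numerator   = (1)*(-0.364) + (-0.096)*(0.299) = -0.392704.
  denominator = (1)^2 + (-0.096)^2 + (-0.364)^2 + (0.299)^2 = 1.231113.
  rho(2) = -0.392704 / 1.231113 = -0.3190.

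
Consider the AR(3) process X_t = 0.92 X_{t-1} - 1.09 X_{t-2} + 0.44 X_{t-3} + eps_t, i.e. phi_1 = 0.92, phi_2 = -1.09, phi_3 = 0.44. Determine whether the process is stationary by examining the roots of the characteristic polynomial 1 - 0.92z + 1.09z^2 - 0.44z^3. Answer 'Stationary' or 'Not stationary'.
\text{Stationary}

The AR(p) characteristic polynomial is P(z) = 1 - 0.92z + 1.09z^2 - 0.44z^3.
Stationarity requires all roots to lie outside the unit circle, i.e. |z| > 1 for every root.
Degree 3: look for a simple real root z0 first, then factor out (1 - z/z0) and solve the remaining quadratic.
Testing z0 = 2: P(2) = 1 + (-0.92)(2) + (1.09)(2)^2 + (-0.44)(2)^3
  = 1 + (-1.84) + (4.36) + (-3.52) = 0.  So z_0 = 2 is a root, |z_0| = 2.
Divide out the factor (1 - 0.5 z) = (1 - z/z0) (since 1/z0 = 0.5):
  P(z) = (1 - 0.5 z)(1 + (-0.42) z + (0.88) z^2)
  [check: z-coef -0.42 - (0.5) = -0.92; z^2-coef 0.88 - (0.5)(-0.42) = 1.09; z^3-coef -(0.5)(0.88) = -0.44.]
Remaining roots from the quadratic factor 1 + (-0.42) z + (0.88) z^2:
  Set 1 + (-0.42) z + (0.88) z^2 = 0, i.e. a z^2 + b z + c = 0 with a = 0.88, b = -0.42, c = 1.
  Discriminant D = b^2 - 4ac = (-0.42)^2 - 4*(0.88)*1 = 0.1764 - (3.52) = -3.3436.
  D < 0, so the roots are the complex-conjugate pair z = (-b +/- i sqrt(-D)) / (2a) = 0.2386 +/- 1.0389i.
  For a conjugate pair |z|^2 = z * conj(z) = (product of roots) = c/a = 1/(0.88) = 1.136364, so |z| = sqrt(1.136364) = 1.066 for both roots.
Moduli of all roots: 2.0000, 1.0660, 1.0660.
All moduli strictly greater than 1? Yes.
Verdict: Stationary.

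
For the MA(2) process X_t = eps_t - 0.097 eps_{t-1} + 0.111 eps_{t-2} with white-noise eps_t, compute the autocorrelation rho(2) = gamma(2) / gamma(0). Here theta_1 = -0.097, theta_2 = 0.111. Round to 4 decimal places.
\rho(2) = 0.1086

For an MA(q) process with theta_0 = 1, the autocovariance is
  gamma(k) = sigma^2 * sum_{i=0..q-k} theta_i * theta_{i+k},
and rho(k) = gamma(k) / gamma(0). Sigma^2 cancels.
  numerator   = (1)*(0.111) = 0.111.
  denominator = (1)^2 + (-0.097)^2 + (0.111)^2 = 1.02173.
  rho(2) = 0.111 / 1.02173 = 0.1086.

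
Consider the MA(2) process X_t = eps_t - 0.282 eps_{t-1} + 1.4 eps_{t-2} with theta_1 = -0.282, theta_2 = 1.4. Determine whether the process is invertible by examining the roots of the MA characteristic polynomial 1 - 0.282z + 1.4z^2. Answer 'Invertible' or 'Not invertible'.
\text{Not invertible}

The MA(q) characteristic polynomial is P(z) = 1 - 0.282z + 1.4z^2.
Invertibility requires all roots to lie outside the unit circle, i.e. |z| > 1 for every root.
Set 1 + (-0.282) z + (1.4) z^2 = 0, i.e. a z^2 + b z + c = 0 with a = 1.4, b = -0.282, c = 1.
Discriminant D = b^2 - 4ac = (-0.282)^2 - 4*(1.4)*1 = 0.079524 - (5.6) = -5.520476.
D < 0, so the roots are the complex-conjugate pair z = (-b +/- i sqrt(-D)) / (2a) = 0.1007 +/- 0.8391i.
For a conjugate pair |z|^2 = z * conj(z) = (product of roots) = c/a = 1/(1.4) = 0.714286, so |z| = sqrt(0.714286) = 0.8452 for both roots.
Moduli of all roots: 0.8452, 0.8452.
All moduli strictly greater than 1? No.
Verdict: Not invertible.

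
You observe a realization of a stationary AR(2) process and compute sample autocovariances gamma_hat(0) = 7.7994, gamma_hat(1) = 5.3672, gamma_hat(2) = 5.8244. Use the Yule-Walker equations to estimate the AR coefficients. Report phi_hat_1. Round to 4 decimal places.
\hat\phi_{1} = 0.3310

The Yule-Walker equations for an AR(p) process read, in matrix form,
  Gamma_p phi = r_p,   with   (Gamma_p)_{ij} = gamma(|i - j|),
                       (r_p)_i = gamma(i),   i,j = 1..p.
Substitute the sample gammas (Toeplitz matrix and right-hand side of size 2):
  Gamma_p = [[7.7994, 5.3672], [5.3672, 7.7994]]
  r_p     = [5.3672, 5.8244]
Written out:
  7.7994 phi_1 + 5.3672 phi_2 = 5.3672
  5.3672 phi_1 + 7.7994 phi_2 = 5.8244
Solve by Cramer's rule:
  det = gamma(0)^2 - gamma(1)^2 = (7.7994)^2 - (5.3672)^2 = 60.83064036 - 28.80683584 = 32.02380452
  phi_hat_1 = [gamma(1) gamma(0) - gamma(1) gamma(2)] / det = [(5.3672)(7.7994) - (5.3672)(5.8244)] / 32.02380452 = 10.60022 / 32.02380452 = 0.331
  phi_hat_2 = [gamma(0) gamma(2) - gamma(1)^2] / det = [(7.7994)(5.8244) - (5.3672)^2] / 32.02380452 = 16.61998952 / 32.02380452 = 0.519
So phi_hat = [0.3310, 0.5190].
Therefore phi_hat_1 = 0.3310.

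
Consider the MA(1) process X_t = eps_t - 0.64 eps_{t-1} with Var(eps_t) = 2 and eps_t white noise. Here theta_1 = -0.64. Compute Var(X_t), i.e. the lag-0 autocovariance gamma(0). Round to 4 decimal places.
\gamma(0) = 2.8192

For an MA(q) process X_t = eps_t + sum_i theta_i eps_{t-i} with
Var(eps_t) = sigma^2, the variance is
  gamma(0) = sigma^2 * (1 + sum_i theta_i^2).
  sum_i theta_i^2 = (-0.64)^2 = 0.4096.
  gamma(0) = 2 * (1 + 0.4096) = 2 * 1.4096 = 2.8192.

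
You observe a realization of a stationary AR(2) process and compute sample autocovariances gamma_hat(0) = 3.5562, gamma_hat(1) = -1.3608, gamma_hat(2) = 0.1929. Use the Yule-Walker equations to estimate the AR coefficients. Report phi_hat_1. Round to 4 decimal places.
\hat\phi_{1} = -0.4240

The Yule-Walker equations for an AR(p) process read, in matrix form,
  Gamma_p phi = r_p,   with   (Gamma_p)_{ij} = gamma(|i - j|),
                       (r_p)_i = gamma(i),   i,j = 1..p.
Substitute the sample gammas (Toeplitz matrix and right-hand side of size 2):
  Gamma_p = [[3.5562, -1.3608], [-1.3608, 3.5562]]
  r_p     = [-1.3608, 0.1929]
Written out:
  3.5562 phi_1 - 1.3608 phi_2 = -1.3608
  -1.3608 phi_1 + 3.5562 phi_2 = 0.1929
Solve by Cramer's rule:
  det = gamma(0)^2 - gamma(1)^2 = (3.5562)^2 - (-1.3608)^2 = 12.64655844 - 1.85177664 = 10.7947818
  phi_hat_1 = [gamma(1) gamma(0) - gamma(1) gamma(2)] / det = [(-1.3608)(3.5562) - (-1.3608)(0.1929)] / 10.7947818 = -4.57677864 / 10.7947818 = -0.424
  phi_hat_2 = [gamma(0) gamma(2) - gamma(1)^2] / det = [(3.5562)(0.1929) - (-1.3608)^2] / 10.7947818 = -1.16578566 / 10.7947818 = -0.108
So phi_hat = [-0.4240, -0.1080].
Therefore phi_hat_1 = -0.4240.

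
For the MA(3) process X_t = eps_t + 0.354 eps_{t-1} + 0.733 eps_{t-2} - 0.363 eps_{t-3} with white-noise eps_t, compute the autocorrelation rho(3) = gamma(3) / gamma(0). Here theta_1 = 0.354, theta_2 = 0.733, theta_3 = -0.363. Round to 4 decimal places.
\rho(3) = -0.2023

For an MA(q) process with theta_0 = 1, the autocovariance is
  gamma(k) = sigma^2 * sum_{i=0..q-k} theta_i * theta_{i+k},
and rho(k) = gamma(k) / gamma(0). Sigma^2 cancels.
  numerator   = (1)*(-0.363) = -0.363.
  denominator = (1)^2 + (0.354)^2 + (0.733)^2 + (-0.363)^2 = 1.794374.
  rho(3) = -0.363 / 1.794374 = -0.2023.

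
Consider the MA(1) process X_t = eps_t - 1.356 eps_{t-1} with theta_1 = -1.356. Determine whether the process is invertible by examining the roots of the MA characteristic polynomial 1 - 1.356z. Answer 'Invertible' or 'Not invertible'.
\text{Not invertible}

The MA(q) characteristic polynomial is P(z) = 1 - 1.356z.
Invertibility requires all roots to lie outside the unit circle, i.e. |z| > 1 for every root.
This is linear in z: 1 + (-1.356) z = 0  =>  z = -1/(-1.356) = 0.737463,  |z| = 0.737463.
Moduli of all roots: 0.7375.
All moduli strictly greater than 1? No.
Verdict: Not invertible.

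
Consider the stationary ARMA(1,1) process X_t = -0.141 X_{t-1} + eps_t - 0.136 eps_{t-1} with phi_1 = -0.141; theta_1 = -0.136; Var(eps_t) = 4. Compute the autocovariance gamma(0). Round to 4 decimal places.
\gamma(0) = 4.3131

Multiply the model equation by X_{t-k} and take expectations. With theta_0 = psi_0 = 1 and psi_j the MA(infinity) weights, this gives
  gamma(k) - sum_i phi_i gamma(k-i) = c_k,
  c_k = sigma^2 * sum_{j=k..q} theta_j psi_{j-k}   (c_k = 0 for k > q),
using gamma(-m) = gamma(m).
psi-weights needed (psi_j = theta_j + sum_i phi_i psi_{j-i}):
  psi_1 = theta_1 + phi_1 = -0.136 + (-0.141) = -0.277
Right-hand sides:
  c_0 = sigma^2 (1 + theta_1 psi_1) = 4 * (1 + (-0.136)(-0.277)) = 4 * 1.037672 = 4.150688
  c_1 = sigma^2 theta_1 = 4 * (-0.136) = -0.544
  c_2 = 0
Equations for k = 0 and k = 1 (AR order 1):
  gamma(0) = phi_1 gamma(1) + c_0
  gamma(1) = phi_1 gamma(0) + c_1
Substituting the second into the first: gamma(0) (1 - phi_1^2) = c_0 + phi_1 c_1, so
  gamma(0) = (c_0 + phi_1 c_1) / (1 - phi_1^2) = (4.150688 + (-0.141)(-0.544)) / (1 - (-0.141)^2) = 4.227392 / 0.980119 = 4.313142.
Therefore gamma(0) = 4.3131 (to 4 decimal places).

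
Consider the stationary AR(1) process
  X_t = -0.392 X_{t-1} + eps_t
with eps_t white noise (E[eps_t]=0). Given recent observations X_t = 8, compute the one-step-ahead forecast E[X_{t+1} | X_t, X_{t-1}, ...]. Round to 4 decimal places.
E[X_{t+1} \mid \mathcal F_t] = -3.1360

For an AR(p) model X_t = c + sum_i phi_i X_{t-i} + eps_t, the
one-step-ahead conditional mean is
  E[X_{t+1} | X_t, ...] = c + sum_i phi_i X_{t+1-i}.
Substitute known values:
  E[X_{t+1} | ...] = (-0.392) * (8)
                   = -3.1360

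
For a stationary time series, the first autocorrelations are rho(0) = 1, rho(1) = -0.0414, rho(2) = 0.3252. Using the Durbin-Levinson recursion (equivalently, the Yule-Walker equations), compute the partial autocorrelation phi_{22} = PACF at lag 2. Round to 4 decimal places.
\phi_{22} = 0.3240

The PACF at lag k is phi_{kk}, the last component of the solution
to the Yule-Walker system G_k phi = r_k where
  (G_k)_{ij} = rho(|i - j|), (r_k)_i = rho(i), i,j = 1..k.
Equivalently, Durbin-Levinson gives phi_{kk} iteratively:
  phi_{11} = rho(1)
  phi_{kk} = [rho(k) - sum_{j=1..k-1} phi_{k-1,j} rho(k-j)]
            / [1 - sum_{j=1..k-1} phi_{k-1,j} rho(j)],
  phi_{k,j} = phi_{k-1,j} - phi_{kk} phi_{k-1,k-j},  j = 1..k-1.
Step k = 1:
  phi_11 = rho(1) = -0.0414.
Step k = 2:
  phi_22 = [rho(2) - phi_11 rho(1)] / [1 - phi_11 rho(1)] = [0.3252 - (-0.0414)(-0.0414)] / [1 - (-0.0414)(-0.0414)]
         = 0.32348604 / 0.99828604 = 0.324.
Therefore phi_{22} = 0.3240.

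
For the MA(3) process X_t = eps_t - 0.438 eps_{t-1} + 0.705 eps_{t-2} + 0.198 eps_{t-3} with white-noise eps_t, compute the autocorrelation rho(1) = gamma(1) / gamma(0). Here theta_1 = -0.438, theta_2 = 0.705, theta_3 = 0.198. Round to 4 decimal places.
\rho(1) = -0.3514

For an MA(q) process with theta_0 = 1, the autocovariance is
  gamma(k) = sigma^2 * sum_{i=0..q-k} theta_i * theta_{i+k},
and rho(k) = gamma(k) / gamma(0). Sigma^2 cancels.
  numerator   = (1)*(-0.438) + (-0.438)*(0.705) + (0.705)*(0.198) = -0.6072.
  denominator = (1)^2 + (-0.438)^2 + (0.705)^2 + (0.198)^2 = 1.728073.
  rho(1) = -0.6072 / 1.728073 = -0.3514.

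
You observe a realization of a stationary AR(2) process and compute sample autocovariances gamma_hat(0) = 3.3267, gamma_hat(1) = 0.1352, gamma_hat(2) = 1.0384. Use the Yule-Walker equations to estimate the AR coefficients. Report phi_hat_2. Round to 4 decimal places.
\hat\phi_{2} = 0.3110

The Yule-Walker equations for an AR(p) process read, in matrix form,
  Gamma_p phi = r_p,   with   (Gamma_p)_{ij} = gamma(|i - j|),
                       (r_p)_i = gamma(i),   i,j = 1..p.
Substitute the sample gammas (Toeplitz matrix and right-hand side of size 2):
  Gamma_p = [[3.3267, 0.1352], [0.1352, 3.3267]]
  r_p     = [0.1352, 1.0384]
Written out:
  3.3267 phi_1 + 0.1352 phi_2 = 0.1352
  0.1352 phi_1 + 3.3267 phi_2 = 1.0384
Solve by Cramer's rule:
  det = gamma(0)^2 - gamma(1)^2 = (3.3267)^2 - (0.1352)^2 = 11.06693289 - 0.01827904 = 11.04865385
  phi_hat_1 = [gamma(1) gamma(0) - gamma(1) gamma(2)] / det = [(0.1352)(3.3267) - (0.1352)(1.0384)] / 11.04865385 = 0.30937816 / 11.04865385 = 0.028
  phi_hat_2 = [gamma(0) gamma(2) - gamma(1)^2] / det = [(3.3267)(1.0384) - (0.1352)^2] / 11.04865385 = 3.43616624 / 11.04865385 = 0.311
So phi_hat = [0.0280, 0.3110].
Therefore phi_hat_2 = 0.3110.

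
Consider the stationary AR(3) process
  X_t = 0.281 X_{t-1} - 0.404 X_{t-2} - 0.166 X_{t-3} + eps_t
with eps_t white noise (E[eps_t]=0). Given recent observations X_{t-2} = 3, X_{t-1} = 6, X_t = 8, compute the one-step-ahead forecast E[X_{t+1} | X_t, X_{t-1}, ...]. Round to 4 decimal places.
E[X_{t+1} \mid \mathcal F_t] = -0.6740

For an AR(p) model X_t = c + sum_i phi_i X_{t-i} + eps_t, the
one-step-ahead conditional mean is
  E[X_{t+1} | X_t, ...] = c + sum_i phi_i X_{t+1-i}.
Substitute known values:
  E[X_{t+1} | ...] = (0.281) * (8) + (-0.404) * (6) + (-0.166) * (3)
                   = -0.6740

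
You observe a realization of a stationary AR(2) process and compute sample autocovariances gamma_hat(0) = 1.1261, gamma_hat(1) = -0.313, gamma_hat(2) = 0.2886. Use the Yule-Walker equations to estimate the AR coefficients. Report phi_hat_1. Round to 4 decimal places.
\hat\phi_{1} = -0.2240

The Yule-Walker equations for an AR(p) process read, in matrix form,
  Gamma_p phi = r_p,   with   (Gamma_p)_{ij} = gamma(|i - j|),
                       (r_p)_i = gamma(i),   i,j = 1..p.
Substitute the sample gammas (Toeplitz matrix and right-hand side of size 2):
  Gamma_p = [[1.1261, -0.313], [-0.313, 1.1261]]
  r_p     = [-0.313, 0.2886]
Written out:
  1.1261 phi_1 - 0.313 phi_2 = -0.313
  -0.313 phi_1 + 1.1261 phi_2 = 0.2886
Solve by Cramer's rule:
  det = gamma(0)^2 - gamma(1)^2 = (1.1261)^2 - (-0.313)^2 = 1.26810121 - 0.097969 = 1.17013221
  phi_hat_1 = [gamma(1) gamma(0) - gamma(1) gamma(2)] / det = [(-0.313)(1.1261) - (-0.313)(0.2886)] / 1.17013221 = -0.2621375 / 1.17013221 = -0.224
  phi_hat_2 = [gamma(0) gamma(2) - gamma(1)^2] / det = [(1.1261)(0.2886) - (-0.313)^2] / 1.17013221 = 0.22702346 / 1.17013221 = 0.194
So phi_hat = [-0.2240, 0.1940].
Therefore phi_hat_1 = -0.2240.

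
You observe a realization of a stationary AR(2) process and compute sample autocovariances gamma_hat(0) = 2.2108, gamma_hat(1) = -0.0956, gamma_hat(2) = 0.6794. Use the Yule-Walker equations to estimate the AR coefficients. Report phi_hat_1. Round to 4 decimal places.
\hat\phi_{1} = -0.0300

The Yule-Walker equations for an AR(p) process read, in matrix form,
  Gamma_p phi = r_p,   with   (Gamma_p)_{ij} = gamma(|i - j|),
                       (r_p)_i = gamma(i),   i,j = 1..p.
Substitute the sample gammas (Toeplitz matrix and right-hand side of size 2):
  Gamma_p = [[2.2108, -0.0956], [-0.0956, 2.2108]]
  r_p     = [-0.0956, 0.6794]
Written out:
  2.2108 phi_1 - 0.0956 phi_2 = -0.0956
  -0.0956 phi_1 + 2.2108 phi_2 = 0.6794
Solve by Cramer's rule:
  det = gamma(0)^2 - gamma(1)^2 = (2.2108)^2 - (-0.0956)^2 = 4.88763664 - 0.00913936 = 4.87849728
  phi_hat_1 = [gamma(1) gamma(0) - gamma(1) gamma(2)] / det = [(-0.0956)(2.2108) - (-0.0956)(0.6794)] / 4.87849728 = -0.14640184 / 4.87849728 = -0.03
  phi_hat_2 = [gamma(0) gamma(2) - gamma(1)^2] / det = [(2.2108)(0.6794) - (-0.0956)^2] / 4.87849728 = 1.49287816 / 4.87849728 = 0.306
So phi_hat = [-0.0300, 0.3060].
Therefore phi_hat_1 = -0.0300.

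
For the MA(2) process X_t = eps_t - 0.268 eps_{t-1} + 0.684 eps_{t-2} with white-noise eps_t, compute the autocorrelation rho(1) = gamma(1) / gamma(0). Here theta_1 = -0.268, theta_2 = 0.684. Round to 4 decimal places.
\rho(1) = -0.2931

For an MA(q) process with theta_0 = 1, the autocovariance is
  gamma(k) = sigma^2 * sum_{i=0..q-k} theta_i * theta_{i+k},
and rho(k) = gamma(k) / gamma(0). Sigma^2 cancels.
  numerator   = (1)*(-0.268) + (-0.268)*(0.684) = -0.451312.
  denominator = (1)^2 + (-0.268)^2 + (0.684)^2 = 1.53968.
  rho(1) = -0.451312 / 1.53968 = -0.2931.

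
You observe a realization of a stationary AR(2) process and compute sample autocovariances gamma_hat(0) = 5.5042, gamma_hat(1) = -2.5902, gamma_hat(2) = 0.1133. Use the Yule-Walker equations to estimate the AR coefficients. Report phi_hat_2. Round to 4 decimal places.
\hat\phi_{2} = -0.2580

The Yule-Walker equations for an AR(p) process read, in matrix form,
  Gamma_p phi = r_p,   with   (Gamma_p)_{ij} = gamma(|i - j|),
                       (r_p)_i = gamma(i),   i,j = 1..p.
Substitute the sample gammas (Toeplitz matrix and right-hand side of size 2):
  Gamma_p = [[5.5042, -2.5902], [-2.5902, 5.5042]]
  r_p     = [-2.5902, 0.1133]
Written out:
  5.5042 phi_1 - 2.5902 phi_2 = -2.5902
  -2.5902 phi_1 + 5.5042 phi_2 = 0.1133
Solve by Cramer's rule:
  det = gamma(0)^2 - gamma(1)^2 = (5.5042)^2 - (-2.5902)^2 = 30.29621764 - 6.70913604 = 23.5870816
  phi_hat_1 = [gamma(1) gamma(0) - gamma(1) gamma(2)] / det = [(-2.5902)(5.5042) - (-2.5902)(0.1133)] / 23.5870816 = -13.96350918 / 23.5870816 = -0.592
  phi_hat_2 = [gamma(0) gamma(2) - gamma(1)^2] / det = [(5.5042)(0.1133) - (-2.5902)^2] / 23.5870816 = -6.08551018 / 23.5870816 = -0.258
So phi_hat = [-0.5920, -0.2580].
Therefore phi_hat_2 = -0.2580.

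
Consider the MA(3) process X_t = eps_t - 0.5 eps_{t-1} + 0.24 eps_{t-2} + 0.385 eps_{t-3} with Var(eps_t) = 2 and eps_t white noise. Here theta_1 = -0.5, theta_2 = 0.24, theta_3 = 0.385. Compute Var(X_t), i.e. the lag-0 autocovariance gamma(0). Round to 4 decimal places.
\gamma(0) = 2.9117

For an MA(q) process X_t = eps_t + sum_i theta_i eps_{t-i} with
Var(eps_t) = sigma^2, the variance is
  gamma(0) = sigma^2 * (1 + sum_i theta_i^2).
  sum_i theta_i^2 = (-0.5)^2 + (0.24)^2 + (0.385)^2 = 0.25 + 0.0576 + 0.148225 = 0.455825.
  gamma(0) = 2 * (1 + 0.455825) = 2 * 1.455825 = 2.91165, which rounds to 2.9117.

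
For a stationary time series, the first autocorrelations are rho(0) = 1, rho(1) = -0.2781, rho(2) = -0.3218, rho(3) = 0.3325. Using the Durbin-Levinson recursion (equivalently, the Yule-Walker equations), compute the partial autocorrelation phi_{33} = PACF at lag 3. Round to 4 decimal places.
\phi_{33} = 0.1120

The PACF at lag k is phi_{kk}, the last component of the solution
to the Yule-Walker system G_k phi = r_k where
  (G_k)_{ij} = rho(|i - j|), (r_k)_i = rho(i), i,j = 1..k.
Equivalently, Durbin-Levinson gives phi_{kk} iteratively:
  phi_{11} = rho(1)
  phi_{kk} = [rho(k) - sum_{j=1..k-1} phi_{k-1,j} rho(k-j)]
            / [1 - sum_{j=1..k-1} phi_{k-1,j} rho(j)],
  phi_{k,j} = phi_{k-1,j} - phi_{kk} phi_{k-1,k-j},  j = 1..k-1.
Step k = 1:
  phi_11 = rho(1) = -0.2781.
Step k = 2:
  phi_22 = [rho(2) - phi_11 rho(1)] / [1 - phi_11 rho(1)] = [-0.3218 - (-0.2781)(-0.2781)] / [1 - (-0.2781)(-0.2781)]
         = -0.39913961 / 0.92266039 = -0.432596.
  Update: phi_21 = phi_11 - phi_22 phi_11 = -0.2781 - (-0.432596)(-0.2781) = -0.398405.
Step k = 3:
  phi_33 = [rho(3) - phi_21 rho(2) - phi_22 rho(1)] / [1 - phi_21 rho(1) - phi_22 rho(2)]
    numerator   = 0.3325 - (-0.398405)(-0.3218) - (-0.432596)(-0.2781) = 0.08398817
    denominator = 1 - (-0.398405)(-0.2781) - (-0.432596)(-0.3218) = 0.74999401
  phi_33 = 0.08398817 / 0.74999401 = 0.112.
Therefore phi_{33} = 0.1120.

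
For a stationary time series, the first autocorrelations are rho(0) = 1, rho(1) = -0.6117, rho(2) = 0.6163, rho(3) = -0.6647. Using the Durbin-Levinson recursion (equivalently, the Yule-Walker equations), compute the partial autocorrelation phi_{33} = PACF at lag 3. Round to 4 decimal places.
\phi_{33} = -0.3700

The PACF at lag k is phi_{kk}, the last component of the solution
to the Yule-Walker system G_k phi = r_k where
  (G_k)_{ij} = rho(|i - j|), (r_k)_i = rho(i), i,j = 1..k.
Equivalently, Durbin-Levinson gives phi_{kk} iteratively:
  phi_{11} = rho(1)
  phi_{kk} = [rho(k) - sum_{j=1..k-1} phi_{k-1,j} rho(k-j)]
            / [1 - sum_{j=1..k-1} phi_{k-1,j} rho(j)],
  phi_{k,j} = phi_{k-1,j} - phi_{kk} phi_{k-1,k-j},  j = 1..k-1.
Step k = 1:
  phi_11 = rho(1) = -0.6117.
Step k = 2:
  phi_22 = [rho(2) - phi_11 rho(1)] / [1 - phi_11 rho(1)] = [0.6163 - (-0.6117)(-0.6117)] / [1 - (-0.6117)(-0.6117)]
         = 0.24212311 / 0.62582311 = 0.386887.
  Update: phi_21 = phi_11 - phi_22 phi_11 = -0.6117 - (0.386887)(-0.6117) = -0.375041.
Step k = 3:
  phi_33 = [rho(3) - phi_21 rho(2) - phi_22 rho(1)] / [1 - phi_21 rho(1) - phi_22 rho(2)]
    numerator   = -0.6647 - (-0.375041)(0.6163) - (0.386887)(-0.6117) = -0.19690321
    denominator = 1 - (-0.375041)(-0.6117) - (0.386887)(0.6163) = 0.53214872
  phi_33 = -0.19690321 / 0.53214872 = -0.37.
Therefore phi_{33} = -0.3700.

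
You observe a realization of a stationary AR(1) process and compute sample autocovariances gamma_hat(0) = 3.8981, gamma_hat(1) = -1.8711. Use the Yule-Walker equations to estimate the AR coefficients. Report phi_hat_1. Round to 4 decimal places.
\hat\phi_{1} = -0.4800

The Yule-Walker equations for an AR(p) process read, in matrix form,
  Gamma_p phi = r_p,   with   (Gamma_p)_{ij} = gamma(|i - j|),
                       (r_p)_i = gamma(i),   i,j = 1..p.
Substitute the sample gammas (Toeplitz matrix and right-hand side of size 1):
  Gamma_p = [[3.8981]]
  r_p     = [-1.8711]
With p = 1 this is the single equation gamma(0) phi_1 = gamma(1):
  phi_hat_1 = gamma(1) / gamma(0) = -1.8711 / 3.8981 = -0.4800.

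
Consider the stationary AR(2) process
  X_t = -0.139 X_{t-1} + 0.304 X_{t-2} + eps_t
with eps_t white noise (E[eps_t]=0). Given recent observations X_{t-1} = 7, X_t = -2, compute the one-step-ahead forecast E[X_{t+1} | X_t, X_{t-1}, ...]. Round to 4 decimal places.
E[X_{t+1} \mid \mathcal F_t] = 2.4060

For an AR(p) model X_t = c + sum_i phi_i X_{t-i} + eps_t, the
one-step-ahead conditional mean is
  E[X_{t+1} | X_t, ...] = c + sum_i phi_i X_{t+1-i}.
Substitute known values:
  E[X_{t+1} | ...] = (-0.139) * (-2) + (0.304) * (7)
                   = 2.4060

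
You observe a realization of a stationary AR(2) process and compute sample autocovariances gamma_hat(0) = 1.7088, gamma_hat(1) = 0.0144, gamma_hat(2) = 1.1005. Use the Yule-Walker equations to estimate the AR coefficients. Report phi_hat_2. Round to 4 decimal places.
\hat\phi_{2} = 0.6440

The Yule-Walker equations for an AR(p) process read, in matrix form,
  Gamma_p phi = r_p,   with   (Gamma_p)_{ij} = gamma(|i - j|),
                       (r_p)_i = gamma(i),   i,j = 1..p.
Substitute the sample gammas (Toeplitz matrix and right-hand side of size 2):
  Gamma_p = [[1.7088, 0.0144], [0.0144, 1.7088]]
  r_p     = [0.0144, 1.1005]
Written out:
  1.7088 phi_1 + 0.0144 phi_2 = 0.0144
  0.0144 phi_1 + 1.7088 phi_2 = 1.1005
Solve by Cramer's rule:
  det = gamma(0)^2 - gamma(1)^2 = (1.7088)^2 - (0.0144)^2 = 2.91999744 - 0.00020736 = 2.91979008
  phi_hat_1 = [gamma(1) gamma(0) - gamma(1) gamma(2)] / det = [(0.0144)(1.7088) - (0.0144)(1.1005)] / 2.91979008 = 0.00875952 / 2.91979008 = 0.003
  phi_hat_2 = [gamma(0) gamma(2) - gamma(1)^2] / det = [(1.7088)(1.1005) - (0.0144)^2] / 2.91979008 = 1.88032704 / 2.91979008 = 0.644
So phi_hat = [0.0030, 0.6440].
Therefore phi_hat_2 = 0.6440.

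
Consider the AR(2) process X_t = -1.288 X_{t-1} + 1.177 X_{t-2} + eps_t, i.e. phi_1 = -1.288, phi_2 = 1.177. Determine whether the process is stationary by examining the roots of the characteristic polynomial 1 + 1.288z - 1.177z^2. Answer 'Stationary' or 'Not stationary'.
\text{Not stationary}

The AR(p) characteristic polynomial is P(z) = 1 + 1.288z - 1.177z^2.
Stationarity requires all roots to lie outside the unit circle, i.e. |z| > 1 for every root.
Set 1 + (1.288) z + (-1.177) z^2 = 0, i.e. a z^2 + b z + c = 0 with a = -1.177, b = 1.288, c = 1.
Discriminant D = b^2 - 4ac = (1.288)^2 - 4*(-1.177)*1 = 1.658944 - (-4.708) = 6.366944.
D >= 0, so the roots are real: z = (-b +/- sqrt(D)) / (2a) = (-1.288 +/- 2.52328) / (-2.354).
  z_1 = (-1.288 + 2.52328) / (-2.354) = -0.5248,   |z_1| = 0.5248.
  z_2 = (-1.288 - 2.52328) / (-2.354) = 1.6191,   |z_2| = 1.6191.
Moduli of all roots: 0.5248, 1.6191.
All moduli strictly greater than 1? No.
Verdict: Not stationary.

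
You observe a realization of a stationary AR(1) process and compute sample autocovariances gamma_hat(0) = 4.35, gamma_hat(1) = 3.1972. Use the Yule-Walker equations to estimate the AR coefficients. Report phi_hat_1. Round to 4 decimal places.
\hat\phi_{1} = 0.7350

The Yule-Walker equations for an AR(p) process read, in matrix form,
  Gamma_p phi = r_p,   with   (Gamma_p)_{ij} = gamma(|i - j|),
                       (r_p)_i = gamma(i),   i,j = 1..p.
Substitute the sample gammas (Toeplitz matrix and right-hand side of size 1):
  Gamma_p = [[4.35]]
  r_p     = [3.1972]
With p = 1 this is the single equation gamma(0) phi_1 = gamma(1):
  phi_hat_1 = gamma(1) / gamma(0) = 3.1972 / 4.35 = 0.7350.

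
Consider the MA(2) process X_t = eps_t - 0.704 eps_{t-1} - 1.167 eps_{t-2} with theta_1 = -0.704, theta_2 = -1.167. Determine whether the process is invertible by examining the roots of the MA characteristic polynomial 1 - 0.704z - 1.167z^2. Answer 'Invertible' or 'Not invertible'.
\text{Not invertible}

The MA(q) characteristic polynomial is P(z) = 1 - 0.704z - 1.167z^2.
Invertibility requires all roots to lie outside the unit circle, i.e. |z| > 1 for every root.
Set 1 + (-0.704) z + (-1.167) z^2 = 0, i.e. a z^2 + b z + c = 0 with a = -1.167, b = -0.704, c = 1.
Discriminant D = b^2 - 4ac = (-0.704)^2 - 4*(-1.167)*1 = 0.495616 - (-4.668) = 5.163616.
D >= 0, so the roots are real: z = (-b +/- sqrt(D)) / (2a) = (0.704 +/- 2.272359) / (-2.334).
  z_1 = (0.704 + 2.272359) / (-2.334) = -1.2752,   |z_1| = 1.2752.
  z_2 = (0.704 - 2.272359) / (-2.334) = 0.672,   |z_2| = 0.672.
Moduli of all roots: 1.2752, 0.6720.
All moduli strictly greater than 1? No.
Verdict: Not invertible.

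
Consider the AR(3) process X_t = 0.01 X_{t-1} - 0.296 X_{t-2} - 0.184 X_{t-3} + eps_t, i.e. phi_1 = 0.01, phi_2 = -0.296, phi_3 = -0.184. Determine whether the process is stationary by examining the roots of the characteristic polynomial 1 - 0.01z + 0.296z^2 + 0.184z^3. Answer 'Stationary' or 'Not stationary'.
\text{Stationary}

The AR(p) characteristic polynomial is P(z) = 1 - 0.01z + 0.296z^2 + 0.184z^3.
Stationarity requires all roots to lie outside the unit circle, i.e. |z| > 1 for every root.
Degree 3: look for a simple real root z0 first, then factor out (1 - z/z0) and solve the remaining quadratic.
Testing z0 = -2.5: P(-2.5) = 1 + (-0.01)(-2.5) + (0.296)(-2.5)^2 + (0.184)(-2.5)^3
  = 1 + (0.025) + (1.85) + (-2.875) = 0.  So z_0 = -2.5 is a root, |z_0| = 2.5.
Divide out the factor (1 + 0.4 z) = (1 - z/z0) (since 1/z0 = -0.4):
  P(z) = (1 + 0.4 z)(1 + (-0.41) z + (0.46) z^2)
  [check: z-coef -0.41 - (-0.4) = -0.01; z^2-coef 0.46 - (-0.4)(-0.41) = 0.296; z^3-coef -(-0.4)(0.46) = 0.184.]
Remaining roots from the quadratic factor 1 + (-0.41) z + (0.46) z^2:
  Set 1 + (-0.41) z + (0.46) z^2 = 0, i.e. a z^2 + b z + c = 0 with a = 0.46, b = -0.41, c = 1.
  Discriminant D = b^2 - 4ac = (-0.41)^2 - 4*(0.46)*1 = 0.1681 - (1.84) = -1.6719.
  D < 0, so the roots are the complex-conjugate pair z = (-b +/- i sqrt(-D)) / (2a) = 0.4457 +/- 1.4055i.
  For a conjugate pair |z|^2 = z * conj(z) = (product of roots) = c/a = 1/(0.46) = 2.173913, so |z| = sqrt(2.173913) = 1.4744 for both roots.
Moduli of all roots: 2.5000, 1.4744, 1.4744.
All moduli strictly greater than 1? Yes.
Verdict: Stationary.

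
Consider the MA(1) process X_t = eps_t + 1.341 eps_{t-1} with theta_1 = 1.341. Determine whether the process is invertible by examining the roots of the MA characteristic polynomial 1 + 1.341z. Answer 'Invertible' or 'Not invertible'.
\text{Not invertible}

The MA(q) characteristic polynomial is P(z) = 1 + 1.341z.
Invertibility requires all roots to lie outside the unit circle, i.e. |z| > 1 for every root.
This is linear in z: 1 + (1.341) z = 0  =>  z = -1/(1.341) = -0.745712,  |z| = 0.745712.
Moduli of all roots: 0.7457.
All moduli strictly greater than 1? No.
Verdict: Not invertible.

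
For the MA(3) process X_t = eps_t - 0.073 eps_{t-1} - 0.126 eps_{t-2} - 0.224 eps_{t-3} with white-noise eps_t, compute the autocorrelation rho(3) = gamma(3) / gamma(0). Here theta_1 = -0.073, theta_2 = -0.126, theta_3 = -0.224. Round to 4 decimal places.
\rho(3) = -0.2091

For an MA(q) process with theta_0 = 1, the autocovariance is
  gamma(k) = sigma^2 * sum_{i=0..q-k} theta_i * theta_{i+k},
and rho(k) = gamma(k) / gamma(0). Sigma^2 cancels.
  numerator   = (1)*(-0.224) = -0.224.
  denominator = (1)^2 + (-0.073)^2 + (-0.126)^2 + (-0.224)^2 = 1.071381.
  rho(3) = -0.224 / 1.071381 = -0.2091.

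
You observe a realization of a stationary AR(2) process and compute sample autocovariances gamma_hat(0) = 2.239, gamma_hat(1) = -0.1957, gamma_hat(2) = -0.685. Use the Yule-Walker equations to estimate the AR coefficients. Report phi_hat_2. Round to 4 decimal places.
\hat\phi_{2} = -0.3160

The Yule-Walker equations for an AR(p) process read, in matrix form,
  Gamma_p phi = r_p,   with   (Gamma_p)_{ij} = gamma(|i - j|),
                       (r_p)_i = gamma(i),   i,j = 1..p.
Substitute the sample gammas (Toeplitz matrix and right-hand side of size 2):
  Gamma_p = [[2.239, -0.1957], [-0.1957, 2.239]]
  r_p     = [-0.1957, -0.685]
Written out:
  2.239 phi_1 - 0.1957 phi_2 = -0.1957
  -0.1957 phi_1 + 2.239 phi_2 = -0.685
Solve by Cramer's rule:
  det = gamma(0)^2 - gamma(1)^2 = (2.239)^2 - (-0.1957)^2 = 5.013121 - 0.03829849 = 4.97482251
  phi_hat_1 = [gamma(1) gamma(0) - gamma(1) gamma(2)] / det = [(-0.1957)(2.239) - (-0.1957)(-0.685)] / 4.97482251 = -0.5722268 / 4.97482251 = -0.115
  phi_hat_2 = [gamma(0) gamma(2) - gamma(1)^2] / det = [(2.239)(-0.685) - (-0.1957)^2] / 4.97482251 = -1.57201349 / 4.97482251 = -0.316
So phi_hat = [-0.1150, -0.3160].
Therefore phi_hat_2 = -0.3160.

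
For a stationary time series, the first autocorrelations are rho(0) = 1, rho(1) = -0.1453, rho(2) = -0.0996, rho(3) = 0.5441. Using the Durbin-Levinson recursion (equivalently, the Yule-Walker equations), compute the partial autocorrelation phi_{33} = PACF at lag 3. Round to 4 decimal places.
\phi_{33} = 0.5290

The PACF at lag k is phi_{kk}, the last component of the solution
to the Yule-Walker system G_k phi = r_k where
  (G_k)_{ij} = rho(|i - j|), (r_k)_i = rho(i), i,j = 1..k.
Equivalently, Durbin-Levinson gives phi_{kk} iteratively:
  phi_{11} = rho(1)
  phi_{kk} = [rho(k) - sum_{j=1..k-1} phi_{k-1,j} rho(k-j)]
            / [1 - sum_{j=1..k-1} phi_{k-1,j} rho(j)],
  phi_{k,j} = phi_{k-1,j} - phi_{kk} phi_{k-1,k-j},  j = 1..k-1.
Step k = 1:
  phi_11 = rho(1) = -0.1453.
Step k = 2:
  phi_22 = [rho(2) - phi_11 rho(1)] / [1 - phi_11 rho(1)] = [-0.0996 - (-0.1453)(-0.1453)] / [1 - (-0.1453)(-0.1453)]
         = -0.12071209 / 0.97888791 = -0.123316.
  Update: phi_21 = phi_11 - phi_22 phi_11 = -0.1453 - (-0.123316)(-0.1453) = -0.163218.
Step k = 3:
  phi_33 = [rho(3) - phi_21 rho(2) - phi_22 rho(1)] / [1 - phi_21 rho(1) - phi_22 rho(2)]
    numerator   = 0.5441 - (-0.163218)(-0.0996) - (-0.123316)(-0.1453) = 0.50992576
    denominator = 1 - (-0.163218)(-0.1453) - (-0.123316)(-0.0996) = 0.96400223
  phi_33 = 0.50992576 / 0.96400223 = 0.529.
Therefore phi_{33} = 0.5290.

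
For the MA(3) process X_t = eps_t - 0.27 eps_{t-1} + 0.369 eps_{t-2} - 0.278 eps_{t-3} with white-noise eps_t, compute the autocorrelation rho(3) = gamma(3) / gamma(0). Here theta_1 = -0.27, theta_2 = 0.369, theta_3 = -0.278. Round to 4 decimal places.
\rho(3) = -0.2161

For an MA(q) process with theta_0 = 1, the autocovariance is
  gamma(k) = sigma^2 * sum_{i=0..q-k} theta_i * theta_{i+k},
and rho(k) = gamma(k) / gamma(0). Sigma^2 cancels.
  numerator   = (1)*(-0.278) = -0.278.
  denominator = (1)^2 + (-0.27)^2 + (0.369)^2 + (-0.278)^2 = 1.286345.
  rho(3) = -0.278 / 1.286345 = -0.2161.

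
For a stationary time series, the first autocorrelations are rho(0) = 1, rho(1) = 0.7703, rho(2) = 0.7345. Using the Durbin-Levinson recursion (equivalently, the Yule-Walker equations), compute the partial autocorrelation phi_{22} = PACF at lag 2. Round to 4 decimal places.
\phi_{22} = 0.3471

The PACF at lag k is phi_{kk}, the last component of the solution
to the Yule-Walker system G_k phi = r_k where
  (G_k)_{ij} = rho(|i - j|), (r_k)_i = rho(i), i,j = 1..k.
Equivalently, Durbin-Levinson gives phi_{kk} iteratively:
  phi_{11} = rho(1)
  phi_{kk} = [rho(k) - sum_{j=1..k-1} phi_{k-1,j} rho(k-j)]
            / [1 - sum_{j=1..k-1} phi_{k-1,j} rho(j)],
  phi_{k,j} = phi_{k-1,j} - phi_{kk} phi_{k-1,k-j},  j = 1..k-1.
Step k = 1:
  phi_11 = rho(1) = 0.7703.
Step k = 2:
  phi_22 = [rho(2) - phi_11 rho(1)] / [1 - phi_11 rho(1)] = [0.7345 - (0.7703)(0.7703)] / [1 - (0.7703)(0.7703)]
         = 0.14113791 / 0.40663791 = 0.3471.
Therefore phi_{22} = 0.3471.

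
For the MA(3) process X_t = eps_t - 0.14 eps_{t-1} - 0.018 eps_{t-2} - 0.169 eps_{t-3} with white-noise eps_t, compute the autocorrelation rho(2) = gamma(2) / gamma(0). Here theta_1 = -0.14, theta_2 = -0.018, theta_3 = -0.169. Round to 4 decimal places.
\rho(2) = 0.0054

For an MA(q) process with theta_0 = 1, the autocovariance is
  gamma(k) = sigma^2 * sum_{i=0..q-k} theta_i * theta_{i+k},
and rho(k) = gamma(k) / gamma(0). Sigma^2 cancels.
  numerator   = (1)*(-0.018) + (-0.14)*(-0.169) = 0.00566.
  denominator = (1)^2 + (-0.14)^2 + (-0.018)^2 + (-0.169)^2 = 1.048485.
  rho(2) = 0.00566 / 1.048485 = 0.0054.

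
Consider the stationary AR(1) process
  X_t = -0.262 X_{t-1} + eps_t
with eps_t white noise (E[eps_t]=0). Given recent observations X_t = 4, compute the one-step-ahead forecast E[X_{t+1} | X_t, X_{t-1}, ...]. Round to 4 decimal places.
E[X_{t+1} \mid \mathcal F_t] = -1.0480

For an AR(p) model X_t = c + sum_i phi_i X_{t-i} + eps_t, the
one-step-ahead conditional mean is
  E[X_{t+1} | X_t, ...] = c + sum_i phi_i X_{t+1-i}.
Substitute known values:
  E[X_{t+1} | ...] = (-0.262) * (4)
                   = -1.0480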